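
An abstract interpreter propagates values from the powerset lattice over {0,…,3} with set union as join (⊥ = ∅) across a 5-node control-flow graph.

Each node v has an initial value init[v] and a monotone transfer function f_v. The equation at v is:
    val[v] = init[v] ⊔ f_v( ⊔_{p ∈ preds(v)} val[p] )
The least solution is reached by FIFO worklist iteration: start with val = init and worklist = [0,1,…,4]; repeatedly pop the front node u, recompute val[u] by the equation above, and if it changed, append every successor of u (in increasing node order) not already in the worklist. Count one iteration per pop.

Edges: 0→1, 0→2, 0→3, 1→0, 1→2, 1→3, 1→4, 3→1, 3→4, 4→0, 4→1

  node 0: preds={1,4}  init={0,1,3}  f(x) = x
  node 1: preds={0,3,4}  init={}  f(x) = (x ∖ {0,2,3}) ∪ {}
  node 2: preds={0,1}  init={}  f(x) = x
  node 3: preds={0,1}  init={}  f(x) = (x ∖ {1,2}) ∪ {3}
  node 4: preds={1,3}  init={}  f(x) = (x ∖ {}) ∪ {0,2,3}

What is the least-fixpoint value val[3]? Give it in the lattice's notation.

Worklist (9 pops):
  #1 pop 0: in={} → {0,1,3} (no change)
  #2 pop 1: in={0,1,3} → {1} (was {}); enqueue [0]
  #3 pop 2: in={0,1,3} → {0,1,3} (was {}); enqueue []
  #4 pop 3: in={0,1,3} → {0,3} (was {}); enqueue [1]
  #5 pop 4: in={0,1,3} → {0,1,2,3} (was {}); enqueue []
  #6 pop 0: in={0,1,2,3} → {0,1,2,3} (was {0,1,3}); enqueue [2,3]
  #7 pop 1: in={0,1,2,3} → {1} (no change)
  #8 pop 2: in={0,1,2,3} → {0,1,2,3} (was {0,1,3}); enqueue []
  #9 pop 3: in={0,1,2,3} → {0,3} (no change)

Fixpoint:
  val[0] = {0,1,2,3}
  val[1] = {1}
  val[2] = {0,1,2,3}
  val[3] = {0,3}
  val[4] = {0,1,2,3}

{0,3}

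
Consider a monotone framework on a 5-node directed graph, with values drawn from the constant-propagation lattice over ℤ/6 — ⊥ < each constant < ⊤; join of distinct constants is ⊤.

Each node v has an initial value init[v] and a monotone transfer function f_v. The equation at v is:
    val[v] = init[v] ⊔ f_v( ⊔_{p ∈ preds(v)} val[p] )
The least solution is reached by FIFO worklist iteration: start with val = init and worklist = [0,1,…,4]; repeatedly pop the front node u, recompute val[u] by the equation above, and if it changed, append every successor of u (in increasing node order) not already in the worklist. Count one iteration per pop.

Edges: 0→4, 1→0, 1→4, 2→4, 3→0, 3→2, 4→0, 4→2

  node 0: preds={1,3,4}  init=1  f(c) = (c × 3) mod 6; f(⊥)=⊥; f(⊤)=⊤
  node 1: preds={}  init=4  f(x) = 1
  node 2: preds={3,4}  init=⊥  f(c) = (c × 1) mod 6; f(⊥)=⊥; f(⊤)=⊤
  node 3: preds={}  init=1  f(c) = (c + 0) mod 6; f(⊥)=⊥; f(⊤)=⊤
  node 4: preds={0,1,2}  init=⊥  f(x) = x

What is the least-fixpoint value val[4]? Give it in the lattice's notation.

Iteration log — 8 steps:
  step 1. node 0  ⊔preds=⊤  new=⊤  old=1  +wl: 
  step 2. node 1  ⊔preds=⊥  new=⊤  old=4  +wl: 0
  step 3. node 2  ⊔preds=1  new=1  old=⊥  +wl: 
  step 4. node 3  ⊔preds=⊥  new=1  stable
  step 5. node 4  ⊔preds=⊤  new=⊤  old=⊥  +wl: 2
  step 6. node 0  ⊔preds=⊤  new=⊤  stable
  step 7. node 2  ⊔preds=⊤  new=⊤  old=1  +wl: 4
  step 8. node 4  ⊔preds=⊤  new=⊤  stable

Least fixpoint reached:
  node 0: ⊤
  node 1: ⊤
  node 2: ⊤
  node 3: 1
  node 4: ⊤

⊤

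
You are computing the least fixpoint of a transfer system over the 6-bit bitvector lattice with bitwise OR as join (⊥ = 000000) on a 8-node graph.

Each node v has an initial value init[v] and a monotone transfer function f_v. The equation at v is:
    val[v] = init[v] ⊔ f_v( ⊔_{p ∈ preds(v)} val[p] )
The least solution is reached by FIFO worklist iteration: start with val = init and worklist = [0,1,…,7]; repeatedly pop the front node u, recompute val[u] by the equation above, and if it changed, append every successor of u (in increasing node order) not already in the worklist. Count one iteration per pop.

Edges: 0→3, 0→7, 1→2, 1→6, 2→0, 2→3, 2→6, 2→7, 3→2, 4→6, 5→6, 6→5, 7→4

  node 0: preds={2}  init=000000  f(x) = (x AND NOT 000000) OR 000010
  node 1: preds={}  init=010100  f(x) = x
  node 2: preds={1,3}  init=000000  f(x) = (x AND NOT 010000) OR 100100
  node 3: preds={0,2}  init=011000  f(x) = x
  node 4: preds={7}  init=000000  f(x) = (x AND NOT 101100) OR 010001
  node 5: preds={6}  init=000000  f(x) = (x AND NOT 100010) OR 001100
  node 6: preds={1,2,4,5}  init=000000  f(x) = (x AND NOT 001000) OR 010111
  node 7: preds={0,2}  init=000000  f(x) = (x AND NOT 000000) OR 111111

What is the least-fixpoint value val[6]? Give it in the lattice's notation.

110111

Iteration log — 16 steps:
  step 1. node 0  ⊔preds=000000  new=000010  old=000000  +wl: 
  step 2. node 1  ⊔preds=000000  new=010100  stable
  step 3. node 2  ⊔preds=011100  new=101100  old=000000  +wl: 0
  step 4. node 3  ⊔preds=101110  new=111110  old=011000  +wl: 2
  step 5. node 4  ⊔preds=000000  new=010001  old=000000  +wl: 
  step 6. node 5  ⊔preds=000000  new=001100  old=000000  +wl: 
  step 7. node 6  ⊔preds=111101  new=110111  old=000000  +wl: 5
  step 8. node 7  ⊔preds=101110  new=111111  old=000000  +wl: 4
  step 9. node 0  ⊔preds=101100  new=101110  old=000010  +wl: 3,7
  step 10. node 2  ⊔preds=111110  new=101110  old=101100  +wl: 0,6
  step 11. node 5  ⊔preds=110111  new=011101  old=001100  +wl: 
  step 12. node 4  ⊔preds=111111  new=010011  old=010001  +wl: 
  step 13. node 3  ⊔preds=101110  new=111110  stable
  step 14. node 7  ⊔preds=101110  new=111111  stable
  step 15. node 0  ⊔preds=101110  new=101110  stable
  step 16. node 6  ⊔preds=111111  new=110111  stable

Least fixpoint reached:
  node 0: 101110
  node 1: 010100
  node 2: 101110
  node 3: 111110
  node 4: 010011
  node 5: 011101
  node 6: 110111
  node 7: 111111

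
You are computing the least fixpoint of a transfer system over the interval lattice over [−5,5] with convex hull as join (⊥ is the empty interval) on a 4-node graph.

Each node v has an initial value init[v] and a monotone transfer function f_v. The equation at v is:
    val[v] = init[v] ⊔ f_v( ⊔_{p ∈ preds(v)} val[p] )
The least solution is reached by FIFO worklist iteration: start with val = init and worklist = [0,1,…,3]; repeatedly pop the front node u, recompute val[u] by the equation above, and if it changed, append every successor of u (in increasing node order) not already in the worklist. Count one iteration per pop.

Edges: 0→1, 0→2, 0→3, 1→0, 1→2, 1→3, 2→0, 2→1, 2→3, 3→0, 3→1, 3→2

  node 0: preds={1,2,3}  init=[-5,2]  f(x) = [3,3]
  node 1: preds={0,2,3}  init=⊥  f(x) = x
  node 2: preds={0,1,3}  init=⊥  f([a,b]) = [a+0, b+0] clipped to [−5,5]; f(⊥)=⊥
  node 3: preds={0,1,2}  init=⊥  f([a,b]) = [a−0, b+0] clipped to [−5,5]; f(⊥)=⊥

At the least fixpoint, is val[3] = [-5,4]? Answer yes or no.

Worklist (7 pops):
  #1 pop 0: in=⊥ → [-5,3] (was [-5,2]); enqueue []
  #2 pop 1: in=[-5,3] → [-5,3] (was ⊥); enqueue [0]
  #3 pop 2: in=[-5,3] → [-5,3] (was ⊥); enqueue [1]
  #4 pop 3: in=[-5,3] → [-5,3] (was ⊥); enqueue [2]
  #5 pop 0: in=[-5,3] → [-5,3] (no change)
  #6 pop 1: in=[-5,3] → [-5,3] (no change)
  #7 pop 2: in=[-5,3] → [-5,3] (no change)

Fixpoint:
  val[0] = [-5,3]
  val[1] = [-5,3]
  val[2] = [-5,3]
  val[3] = [-5,3]

no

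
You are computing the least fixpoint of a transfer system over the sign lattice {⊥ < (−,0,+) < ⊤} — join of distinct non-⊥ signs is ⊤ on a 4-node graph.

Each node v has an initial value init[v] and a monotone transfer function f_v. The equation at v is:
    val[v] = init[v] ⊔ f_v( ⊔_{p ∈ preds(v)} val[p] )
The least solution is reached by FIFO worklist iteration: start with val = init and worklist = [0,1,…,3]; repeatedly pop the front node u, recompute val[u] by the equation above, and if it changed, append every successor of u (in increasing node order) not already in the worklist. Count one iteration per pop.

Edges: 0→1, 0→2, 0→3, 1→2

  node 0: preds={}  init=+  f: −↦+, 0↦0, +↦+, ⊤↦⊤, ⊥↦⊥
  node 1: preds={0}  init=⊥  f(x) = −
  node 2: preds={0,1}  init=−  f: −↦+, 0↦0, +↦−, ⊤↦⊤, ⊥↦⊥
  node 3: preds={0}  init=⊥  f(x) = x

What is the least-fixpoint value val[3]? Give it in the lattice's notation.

Trace (4 dequeues):
  [1] u=0 | in ⊥ | out + | ==
  [2] u=1 | in + | out − | prev ⊥ | push {}
  [3] u=2 | in ⊤ | out ⊤ | prev − | push {}
  [4] u=3 | in + | out + | prev ⊥ | push {}

Converged values:
  [0] +
  [1] −
  [2] ⊤
  [3] +

+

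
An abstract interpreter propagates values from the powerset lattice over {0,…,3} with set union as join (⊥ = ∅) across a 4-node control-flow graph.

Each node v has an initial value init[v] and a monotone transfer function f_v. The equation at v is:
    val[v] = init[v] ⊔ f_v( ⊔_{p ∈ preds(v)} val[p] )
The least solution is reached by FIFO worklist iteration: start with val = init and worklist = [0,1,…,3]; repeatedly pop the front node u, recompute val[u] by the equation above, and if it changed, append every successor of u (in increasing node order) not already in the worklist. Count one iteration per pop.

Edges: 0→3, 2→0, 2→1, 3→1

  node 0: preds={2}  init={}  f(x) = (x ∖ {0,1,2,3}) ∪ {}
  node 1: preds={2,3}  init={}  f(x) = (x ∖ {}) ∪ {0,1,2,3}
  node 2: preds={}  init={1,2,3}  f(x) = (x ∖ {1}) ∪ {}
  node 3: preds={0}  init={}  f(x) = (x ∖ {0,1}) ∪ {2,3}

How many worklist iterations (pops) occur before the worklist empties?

Worklist (5 pops):
  #1 pop 0: in={1,2,3} → {} (no change)
  #2 pop 1: in={1,2,3} → {0,1,2,3} (was {}); enqueue []
  #3 pop 2: in={} → {1,2,3} (no change)
  #4 pop 3: in={} → {2,3} (was {}); enqueue [1]
  #5 pop 1: in={1,2,3} → {0,1,2,3} (no change)

Fixpoint:
  val[0] = {}
  val[1] = {0,1,2,3}
  val[2] = {1,2,3}
  val[3] = {2,3}

5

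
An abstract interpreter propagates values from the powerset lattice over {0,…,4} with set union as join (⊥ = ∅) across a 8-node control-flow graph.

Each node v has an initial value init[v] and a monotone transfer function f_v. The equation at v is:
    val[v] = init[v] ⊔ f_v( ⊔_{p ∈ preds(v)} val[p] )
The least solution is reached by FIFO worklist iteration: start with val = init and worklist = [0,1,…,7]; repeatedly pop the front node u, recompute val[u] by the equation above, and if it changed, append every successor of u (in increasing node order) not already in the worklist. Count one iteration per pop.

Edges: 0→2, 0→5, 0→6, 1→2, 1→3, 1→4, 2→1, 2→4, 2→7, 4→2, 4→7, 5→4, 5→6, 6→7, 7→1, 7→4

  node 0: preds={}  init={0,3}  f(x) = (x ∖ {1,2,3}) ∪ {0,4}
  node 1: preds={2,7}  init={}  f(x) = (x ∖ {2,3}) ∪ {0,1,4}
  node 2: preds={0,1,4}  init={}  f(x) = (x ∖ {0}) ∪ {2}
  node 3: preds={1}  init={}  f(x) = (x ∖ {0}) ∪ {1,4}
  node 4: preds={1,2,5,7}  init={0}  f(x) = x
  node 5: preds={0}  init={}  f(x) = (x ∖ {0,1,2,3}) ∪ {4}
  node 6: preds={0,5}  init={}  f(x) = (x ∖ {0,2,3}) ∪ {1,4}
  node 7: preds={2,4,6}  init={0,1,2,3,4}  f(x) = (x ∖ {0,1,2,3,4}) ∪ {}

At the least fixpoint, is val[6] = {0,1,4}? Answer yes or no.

Trace (11 dequeues):
  [1] u=0 | in {} | out {0,3,4} | prev {0,3} | push {}
  [2] u=1 | in {0,1,2,3,4} | out {0,1,4} | prev {} | push {}
  [3] u=2 | in {0,1,3,4} | out {1,2,3,4} | prev {} | push {1}
  [4] u=3 | in {0,1,4} | out {1,4} | prev {} | push {}
  [5] u=4 | in {0,1,2,3,4} | out {0,1,2,3,4} | prev {0} | push {2}
  [6] u=5 | in {0,3,4} | out {4} | prev {} | push {4}
  [7] u=6 | in {0,3,4} | out {1,4} | prev {} | push {}
  [8] u=7 | in {0,1,2,3,4} | out {0,1,2,3,4} | ==
  [9] u=1 | in {0,1,2,3,4} | out {0,1,4} | ==
  [10] u=2 | in {0,1,2,3,4} | out {1,2,3,4} | ==
  [11] u=4 | in {0,1,2,3,4} | out {0,1,2,3,4} | ==

Converged values:
  [0] {0,3,4}
  [1] {0,1,4}
  [2] {1,2,3,4}
  [3] {1,4}
  [4] {0,1,2,3,4}
  [5] {4}
  [6] {1,4}
  [7] {0,1,2,3,4}

no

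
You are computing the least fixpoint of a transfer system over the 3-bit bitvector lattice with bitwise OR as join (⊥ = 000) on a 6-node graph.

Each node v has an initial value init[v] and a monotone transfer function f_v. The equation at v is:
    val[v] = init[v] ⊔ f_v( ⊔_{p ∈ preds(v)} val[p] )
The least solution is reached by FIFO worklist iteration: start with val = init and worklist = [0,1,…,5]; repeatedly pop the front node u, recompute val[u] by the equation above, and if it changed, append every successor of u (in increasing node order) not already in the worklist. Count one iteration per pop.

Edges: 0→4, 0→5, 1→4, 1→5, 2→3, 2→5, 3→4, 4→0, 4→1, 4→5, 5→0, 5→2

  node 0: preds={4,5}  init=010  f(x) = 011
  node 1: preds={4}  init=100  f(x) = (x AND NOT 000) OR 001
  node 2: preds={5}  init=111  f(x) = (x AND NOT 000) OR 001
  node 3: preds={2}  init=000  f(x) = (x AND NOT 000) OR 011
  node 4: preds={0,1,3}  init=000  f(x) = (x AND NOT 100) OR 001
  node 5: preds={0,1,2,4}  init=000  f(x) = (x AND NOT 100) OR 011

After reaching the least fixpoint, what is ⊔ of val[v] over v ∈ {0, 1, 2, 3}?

Trace (11 dequeues):
  [1] u=0 | in 000 | out 011 | prev 010 | push {}
  [2] u=1 | in 000 | out 101 | prev 100 | push {}
  [3] u=2 | in 000 | out 111 | ==
  [4] u=3 | in 111 | out 111 | prev 000 | push {}
  [5] u=4 | in 111 | out 011 | prev 000 | push {0,1}
  [6] u=5 | in 111 | out 011 | prev 000 | push {2}
  [7] u=0 | in 011 | out 011 | ==
  [8] u=1 | in 011 | out 111 | prev 101 | push {4,5}
  [9] u=2 | in 011 | out 111 | ==
  [10] u=4 | in 111 | out 011 | ==
  [11] u=5 | in 111 | out 011 | ==

Converged values:
  [0] 011
  [1] 111
  [2] 111
  [3] 111
  [4] 011
  [5] 011

111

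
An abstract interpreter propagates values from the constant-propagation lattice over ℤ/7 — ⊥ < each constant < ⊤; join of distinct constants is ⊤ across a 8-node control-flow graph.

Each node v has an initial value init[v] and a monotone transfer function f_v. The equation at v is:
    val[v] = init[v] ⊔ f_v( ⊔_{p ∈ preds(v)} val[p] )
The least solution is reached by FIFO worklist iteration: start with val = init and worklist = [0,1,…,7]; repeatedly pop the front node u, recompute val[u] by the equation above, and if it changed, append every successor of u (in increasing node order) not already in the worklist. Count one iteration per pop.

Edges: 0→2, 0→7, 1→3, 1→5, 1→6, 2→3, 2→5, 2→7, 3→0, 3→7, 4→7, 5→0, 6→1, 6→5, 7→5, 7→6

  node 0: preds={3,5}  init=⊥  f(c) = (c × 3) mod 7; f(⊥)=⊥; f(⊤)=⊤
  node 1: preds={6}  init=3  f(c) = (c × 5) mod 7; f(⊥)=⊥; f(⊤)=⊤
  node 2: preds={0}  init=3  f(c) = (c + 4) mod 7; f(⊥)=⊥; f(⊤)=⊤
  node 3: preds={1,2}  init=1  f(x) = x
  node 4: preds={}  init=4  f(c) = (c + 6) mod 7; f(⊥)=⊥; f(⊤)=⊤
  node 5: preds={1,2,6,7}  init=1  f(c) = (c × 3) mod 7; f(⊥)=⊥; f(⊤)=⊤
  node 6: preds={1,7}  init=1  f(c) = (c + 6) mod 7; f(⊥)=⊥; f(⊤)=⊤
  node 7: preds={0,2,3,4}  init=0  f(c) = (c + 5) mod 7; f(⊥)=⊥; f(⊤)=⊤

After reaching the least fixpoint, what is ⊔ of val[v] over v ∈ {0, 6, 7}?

⊤

Iteration log — 14 steps:
  step 1. node 0  ⊔preds=1  new=3  old=⊥  +wl: 
  step 2. node 1  ⊔preds=1  new=⊤  old=3  +wl: 
  step 3. node 2  ⊔preds=3  new=⊤  old=3  +wl: 
  step 4. node 3  ⊔preds=⊤  new=⊤  old=1  +wl: 0
  step 5. node 4  ⊔preds=⊥  new=4  stable
  step 6. node 5  ⊔preds=⊤  new=⊤  old=1  +wl: 
  step 7. node 6  ⊔preds=⊤  new=⊤  old=1  +wl: 1,5
  step 8. node 7  ⊔preds=⊤  new=⊤  old=0  +wl: 6
  step 9. node 0  ⊔preds=⊤  new=⊤  old=3  +wl: 2,7
  step 10. node 1  ⊔preds=⊤  new=⊤  stable
  step 11. node 5  ⊔preds=⊤  new=⊤  stable
  step 12. node 6  ⊔preds=⊤  new=⊤  stable
  step 13. node 2  ⊔preds=⊤  new=⊤  stable
  step 14. node 7  ⊔preds=⊤  new=⊤  stable

Least fixpoint reached:
  node 0: ⊤
  node 1: ⊤
  node 2: ⊤
  node 3: ⊤
  node 4: 4
  node 5: ⊤
  node 6: ⊤
  node 7: ⊤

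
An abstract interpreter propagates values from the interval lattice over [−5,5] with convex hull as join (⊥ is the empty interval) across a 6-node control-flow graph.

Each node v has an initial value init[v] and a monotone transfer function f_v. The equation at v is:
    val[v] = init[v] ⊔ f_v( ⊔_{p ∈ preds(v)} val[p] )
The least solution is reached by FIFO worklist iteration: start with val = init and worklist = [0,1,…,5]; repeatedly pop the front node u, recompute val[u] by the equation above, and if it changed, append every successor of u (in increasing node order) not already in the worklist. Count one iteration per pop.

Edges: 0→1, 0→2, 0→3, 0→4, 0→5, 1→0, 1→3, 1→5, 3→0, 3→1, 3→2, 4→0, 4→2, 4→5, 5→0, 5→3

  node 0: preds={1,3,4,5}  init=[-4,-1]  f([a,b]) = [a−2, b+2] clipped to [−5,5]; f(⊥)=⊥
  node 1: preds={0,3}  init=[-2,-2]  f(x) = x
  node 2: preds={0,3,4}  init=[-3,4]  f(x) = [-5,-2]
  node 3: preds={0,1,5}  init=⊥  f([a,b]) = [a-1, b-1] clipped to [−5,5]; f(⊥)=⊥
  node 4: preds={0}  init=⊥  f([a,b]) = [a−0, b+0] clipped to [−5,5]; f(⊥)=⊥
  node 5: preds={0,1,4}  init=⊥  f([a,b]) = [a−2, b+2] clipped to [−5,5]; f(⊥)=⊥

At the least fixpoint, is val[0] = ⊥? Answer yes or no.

Trace (21 dequeues):
  [1] u=0 | in [-2,-2] | out [-4,0] | prev [-4,-1] | push {}
  [2] u=1 | in [-4,0] | out [-4,0] | prev [-2,-2] | push {0}
  [3] u=2 | in [-4,0] | out [-5,4] | prev [-3,4] | push {}
  [4] u=3 | in [-4,0] | out [-5,-1] | prev ⊥ | push {1,2}
  [5] u=4 | in [-4,0] | out [-4,0] | prev ⊥ | push {}
  [6] u=5 | in [-4,0] | out [-5,2] | prev ⊥ | push {3}
  [7] u=0 | in [-5,2] | out [-5,4] | prev [-4,0] | push {4,5}
  [8] u=1 | in [-5,4] | out [-5,4] | prev [-4,0] | push {0}
  [9] u=2 | in [-5,4] | out [-5,4] | ==
  [10] u=3 | in [-5,4] | out [-5,3] | prev [-5,-1] | push {1,2}
  [11] u=4 | in [-5,4] | out [-5,4] | prev [-4,0] | push {}
  [12] u=5 | in [-5,4] | out [-5,5] | prev [-5,2] | push {3}
  [13] u=0 | in [-5,5] | out [-5,5] | prev [-5,4] | push {4,5}
  [14] u=1 | in [-5,5] | out [-5,5] | prev [-5,4] | push {0}
  [15] u=2 | in [-5,5] | out [-5,4] | ==
  [16] u=3 | in [-5,5] | out [-5,4] | prev [-5,3] | push {1,2}
  [17] u=4 | in [-5,5] | out [-5,5] | prev [-5,4] | push {}
  [18] u=5 | in [-5,5] | out [-5,5] | ==
  [19] u=0 | in [-5,5] | out [-5,5] | ==
  [20] u=1 | in [-5,5] | out [-5,5] | ==
  [21] u=2 | in [-5,5] | out [-5,4] | ==

Converged values:
  [0] [-5,5]
  [1] [-5,5]
  [2] [-5,4]
  [3] [-5,4]
  [4] [-5,5]
  [5] [-5,5]

no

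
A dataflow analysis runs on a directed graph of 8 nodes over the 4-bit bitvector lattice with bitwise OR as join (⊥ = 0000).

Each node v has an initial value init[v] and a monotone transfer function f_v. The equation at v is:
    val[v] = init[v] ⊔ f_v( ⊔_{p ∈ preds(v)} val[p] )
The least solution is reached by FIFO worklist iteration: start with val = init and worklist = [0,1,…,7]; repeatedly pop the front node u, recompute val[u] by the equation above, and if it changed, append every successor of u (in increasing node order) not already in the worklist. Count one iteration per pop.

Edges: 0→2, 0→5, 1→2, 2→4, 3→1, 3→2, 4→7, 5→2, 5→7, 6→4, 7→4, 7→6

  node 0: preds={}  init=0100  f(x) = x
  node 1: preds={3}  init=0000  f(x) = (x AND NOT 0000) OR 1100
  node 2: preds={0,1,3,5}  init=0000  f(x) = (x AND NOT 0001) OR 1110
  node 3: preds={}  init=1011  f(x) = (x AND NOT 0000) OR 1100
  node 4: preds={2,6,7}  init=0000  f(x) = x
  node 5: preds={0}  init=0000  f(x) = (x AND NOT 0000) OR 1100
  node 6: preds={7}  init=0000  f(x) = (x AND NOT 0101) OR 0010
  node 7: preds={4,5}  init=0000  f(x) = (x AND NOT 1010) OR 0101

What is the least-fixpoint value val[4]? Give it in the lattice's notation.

1111

Trace (13 dequeues):
  [1] u=0 | in 0000 | out 0100 | ==
  [2] u=1 | in 1011 | out 1111 | prev 0000 | push {}
  [3] u=2 | in 1111 | out 1110 | prev 0000 | push {}
  [4] u=3 | in 0000 | out 1111 | prev 1011 | push {1,2}
  [5] u=4 | in 1110 | out 1110 | prev 0000 | push {}
  [6] u=5 | in 0100 | out 1100 | prev 0000 | push {}
  [7] u=6 | in 0000 | out 0010 | prev 0000 | push {4}
  [8] u=7 | in 1110 | out 0101 | prev 0000 | push {6}
  [9] u=1 | in 1111 | out 1111 | ==
  [10] u=2 | in 1111 | out 1110 | ==
  [11] u=4 | in 1111 | out 1111 | prev 1110 | push {7}
  [12] u=6 | in 0101 | out 0010 | ==
  [13] u=7 | in 1111 | out 0101 | ==

Converged values:
  [0] 0100
  [1] 1111
  [2] 1110
  [3] 1111
  [4] 1111
  [5] 1100
  [6] 0010
  [7] 0101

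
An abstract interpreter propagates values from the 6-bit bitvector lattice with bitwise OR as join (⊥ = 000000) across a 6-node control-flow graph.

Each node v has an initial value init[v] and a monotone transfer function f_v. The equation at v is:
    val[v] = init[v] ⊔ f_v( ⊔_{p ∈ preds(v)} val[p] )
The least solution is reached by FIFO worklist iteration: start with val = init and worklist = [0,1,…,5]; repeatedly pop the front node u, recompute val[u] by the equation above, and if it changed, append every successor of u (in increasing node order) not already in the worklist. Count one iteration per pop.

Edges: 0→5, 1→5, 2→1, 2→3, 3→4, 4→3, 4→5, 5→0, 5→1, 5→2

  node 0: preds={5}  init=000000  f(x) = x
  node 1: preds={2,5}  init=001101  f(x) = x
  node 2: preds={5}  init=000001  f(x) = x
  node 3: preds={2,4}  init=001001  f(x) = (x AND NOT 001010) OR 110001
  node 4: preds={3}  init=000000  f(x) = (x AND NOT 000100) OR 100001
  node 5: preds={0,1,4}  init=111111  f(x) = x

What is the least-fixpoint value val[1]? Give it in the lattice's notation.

111111

Iteration log — 8 steps:
  step 1. node 0  ⊔preds=111111  new=111111  old=000000  +wl: 
  step 2. node 1  ⊔preds=111111  new=111111  old=001101  +wl: 
  step 3. node 2  ⊔preds=111111  new=111111  old=000001  +wl: 1
  step 4. node 3  ⊔preds=111111  new=111101  old=001001  +wl: 
  step 5. node 4  ⊔preds=111101  new=111001  old=000000  +wl: 3
  step 6. node 5  ⊔preds=111111  new=111111  stable
  step 7. node 1  ⊔preds=111111  new=111111  stable
  step 8. node 3  ⊔preds=111111  new=111101  stable

Least fixpoint reached:
  node 0: 111111
  node 1: 111111
  node 2: 111111
  node 3: 111101
  node 4: 111001
  node 5: 111111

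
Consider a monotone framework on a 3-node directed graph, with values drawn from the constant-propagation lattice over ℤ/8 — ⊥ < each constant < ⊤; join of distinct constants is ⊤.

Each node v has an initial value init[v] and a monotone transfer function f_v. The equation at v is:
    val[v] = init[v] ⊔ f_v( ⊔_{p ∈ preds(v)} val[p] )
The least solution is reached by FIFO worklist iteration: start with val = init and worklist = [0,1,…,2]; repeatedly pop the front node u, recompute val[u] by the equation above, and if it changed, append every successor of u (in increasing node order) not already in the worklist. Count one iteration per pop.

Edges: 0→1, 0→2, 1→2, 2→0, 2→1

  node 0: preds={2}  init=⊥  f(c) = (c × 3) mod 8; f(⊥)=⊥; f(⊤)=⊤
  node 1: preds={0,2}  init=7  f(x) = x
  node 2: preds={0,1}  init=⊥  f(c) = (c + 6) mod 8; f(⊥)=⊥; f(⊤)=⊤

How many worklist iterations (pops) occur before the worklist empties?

Iteration log — 9 steps:
  step 1. node 0  ⊔preds=⊥  new=⊥  stable
  step 2. node 1  ⊔preds=⊥  new=7  stable
  step 3. node 2  ⊔preds=7  new=5  old=⊥  +wl: 0,1
  step 4. node 0  ⊔preds=5  new=7  old=⊥  +wl: 2
  step 5. node 1  ⊔preds=⊤  new=⊤  old=7  +wl: 
  step 6. node 2  ⊔preds=⊤  new=⊤  old=5  +wl: 0,1
  step 7. node 0  ⊔preds=⊤  new=⊤  old=7  +wl: 2
  step 8. node 1  ⊔preds=⊤  new=⊤  stable
  step 9. node 2  ⊔preds=⊤  new=⊤  stable

Least fixpoint reached:
  node 0: ⊤
  node 1: ⊤
  node 2: ⊤

9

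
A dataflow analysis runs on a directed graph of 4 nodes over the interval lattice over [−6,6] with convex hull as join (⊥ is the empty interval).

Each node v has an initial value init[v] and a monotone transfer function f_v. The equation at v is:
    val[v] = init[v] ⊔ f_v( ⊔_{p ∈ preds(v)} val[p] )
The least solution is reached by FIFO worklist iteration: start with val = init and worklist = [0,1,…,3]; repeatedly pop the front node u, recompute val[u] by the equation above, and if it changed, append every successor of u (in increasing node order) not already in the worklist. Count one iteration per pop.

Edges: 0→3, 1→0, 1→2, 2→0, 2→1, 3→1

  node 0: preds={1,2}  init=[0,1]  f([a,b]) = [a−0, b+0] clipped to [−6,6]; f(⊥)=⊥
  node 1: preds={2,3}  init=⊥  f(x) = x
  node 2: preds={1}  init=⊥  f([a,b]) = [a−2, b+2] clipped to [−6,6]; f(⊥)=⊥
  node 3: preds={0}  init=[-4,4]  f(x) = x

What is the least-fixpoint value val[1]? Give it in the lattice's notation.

Trace (10 dequeues):
  [1] u=0 | in ⊥ | out [0,1] | ==
  [2] u=1 | in [-4,4] | out [-4,4] | prev ⊥ | push {0}
  [3] u=2 | in [-4,4] | out [-6,6] | prev ⊥ | push {1}
  [4] u=3 | in [0,1] | out [-4,4] | ==
  [5] u=0 | in [-6,6] | out [-6,6] | prev [0,1] | push {3}
  [6] u=1 | in [-6,6] | out [-6,6] | prev [-4,4] | push {0,2}
  [7] u=3 | in [-6,6] | out [-6,6] | prev [-4,4] | push {1}
  [8] u=0 | in [-6,6] | out [-6,6] | ==
  [9] u=2 | in [-6,6] | out [-6,6] | ==
  [10] u=1 | in [-6,6] | out [-6,6] | ==

Converged values:
  [0] [-6,6]
  [1] [-6,6]
  [2] [-6,6]
  [3] [-6,6]

[-6,6]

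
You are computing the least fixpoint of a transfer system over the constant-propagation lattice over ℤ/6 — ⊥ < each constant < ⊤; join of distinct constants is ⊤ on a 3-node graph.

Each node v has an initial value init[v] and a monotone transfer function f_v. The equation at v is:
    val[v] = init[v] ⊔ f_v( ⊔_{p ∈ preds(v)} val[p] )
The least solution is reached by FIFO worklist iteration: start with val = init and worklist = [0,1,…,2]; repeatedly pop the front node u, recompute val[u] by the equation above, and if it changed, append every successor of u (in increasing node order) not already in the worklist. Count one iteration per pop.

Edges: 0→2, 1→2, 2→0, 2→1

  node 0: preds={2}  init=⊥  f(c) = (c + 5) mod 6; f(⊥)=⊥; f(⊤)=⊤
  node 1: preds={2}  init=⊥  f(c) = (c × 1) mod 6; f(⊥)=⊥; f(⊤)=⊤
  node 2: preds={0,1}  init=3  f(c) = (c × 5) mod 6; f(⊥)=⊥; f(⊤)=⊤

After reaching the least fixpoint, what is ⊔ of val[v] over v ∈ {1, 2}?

⊤

Trace (6 dequeues):
  [1] u=0 | in 3 | out 2 | prev ⊥ | push {}
  [2] u=1 | in 3 | out 3 | prev ⊥ | push {}
  [3] u=2 | in ⊤ | out ⊤ | prev 3 | push {0,1}
  [4] u=0 | in ⊤ | out ⊤ | prev 2 | push {2}
  [5] u=1 | in ⊤ | out ⊤ | prev 3 | push {}
  [6] u=2 | in ⊤ | out ⊤ | ==

Converged values:
  [0] ⊤
  [1] ⊤
  [2] ⊤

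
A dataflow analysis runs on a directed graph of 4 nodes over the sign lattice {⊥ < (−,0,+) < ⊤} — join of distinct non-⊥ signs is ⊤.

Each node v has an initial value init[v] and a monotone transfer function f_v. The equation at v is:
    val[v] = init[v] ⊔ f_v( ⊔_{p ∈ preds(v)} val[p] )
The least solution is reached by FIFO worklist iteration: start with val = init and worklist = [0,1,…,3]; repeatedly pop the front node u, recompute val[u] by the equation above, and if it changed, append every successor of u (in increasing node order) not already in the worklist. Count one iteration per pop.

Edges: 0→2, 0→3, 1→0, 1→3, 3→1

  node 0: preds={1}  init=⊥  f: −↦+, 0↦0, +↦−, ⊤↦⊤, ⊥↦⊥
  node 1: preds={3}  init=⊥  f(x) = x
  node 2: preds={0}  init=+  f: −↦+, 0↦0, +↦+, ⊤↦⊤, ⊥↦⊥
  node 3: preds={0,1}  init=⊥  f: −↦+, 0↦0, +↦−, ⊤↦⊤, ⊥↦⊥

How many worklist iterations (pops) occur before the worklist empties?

4

Iteration log — 4 steps:
  step 1. node 0  ⊔preds=⊥  new=⊥  stable
  step 2. node 1  ⊔preds=⊥  new=⊥  stable
  step 3. node 2  ⊔preds=⊥  new=+  stable
  step 4. node 3  ⊔preds=⊥  new=⊥  stable

Least fixpoint reached:
  node 0: ⊥
  node 1: ⊥
  node 2: +
  node 3: ⊥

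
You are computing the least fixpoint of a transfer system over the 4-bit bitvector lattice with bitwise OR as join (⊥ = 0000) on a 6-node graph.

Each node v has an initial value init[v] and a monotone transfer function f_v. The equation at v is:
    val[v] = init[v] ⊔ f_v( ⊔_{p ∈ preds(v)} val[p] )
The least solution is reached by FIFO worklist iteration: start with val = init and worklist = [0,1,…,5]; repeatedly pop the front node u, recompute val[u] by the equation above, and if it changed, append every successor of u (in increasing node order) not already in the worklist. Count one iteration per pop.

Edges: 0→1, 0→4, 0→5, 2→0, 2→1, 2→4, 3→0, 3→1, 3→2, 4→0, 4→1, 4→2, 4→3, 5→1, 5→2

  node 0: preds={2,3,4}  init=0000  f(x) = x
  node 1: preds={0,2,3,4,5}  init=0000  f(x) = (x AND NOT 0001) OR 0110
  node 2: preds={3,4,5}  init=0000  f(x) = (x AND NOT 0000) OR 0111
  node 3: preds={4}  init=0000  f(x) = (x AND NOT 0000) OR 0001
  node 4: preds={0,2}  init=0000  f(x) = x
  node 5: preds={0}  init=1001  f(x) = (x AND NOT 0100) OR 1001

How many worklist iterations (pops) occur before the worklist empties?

Trace (15 dequeues):
  [1] u=0 | in 0000 | out 0000 | ==
  [2] u=1 | in 1001 | out 1110 | prev 0000 | push {}
  [3] u=2 | in 1001 | out 1111 | prev 0000 | push {0,1}
  [4] u=3 | in 0000 | out 0001 | prev 0000 | push {2}
  [5] u=4 | in 1111 | out 1111 | prev 0000 | push {3}
  [6] u=5 | in 0000 | out 1001 | ==
  [7] u=0 | in 1111 | out 1111 | prev 0000 | push {4,5}
  [8] u=1 | in 1111 | out 1110 | ==
  [9] u=2 | in 1111 | out 1111 | ==
  [10] u=3 | in 1111 | out 1111 | prev 0001 | push {0,1,2}
  [11] u=4 | in 1111 | out 1111 | ==
  [12] u=5 | in 1111 | out 1011 | prev 1001 | push {}
  [13] u=0 | in 1111 | out 1111 | ==
  [14] u=1 | in 1111 | out 1110 | ==
  [15] u=2 | in 1111 | out 1111 | ==

Converged values:
  [0] 1111
  [1] 1110
  [2] 1111
  [3] 1111
  [4] 1111
  [5] 1011

15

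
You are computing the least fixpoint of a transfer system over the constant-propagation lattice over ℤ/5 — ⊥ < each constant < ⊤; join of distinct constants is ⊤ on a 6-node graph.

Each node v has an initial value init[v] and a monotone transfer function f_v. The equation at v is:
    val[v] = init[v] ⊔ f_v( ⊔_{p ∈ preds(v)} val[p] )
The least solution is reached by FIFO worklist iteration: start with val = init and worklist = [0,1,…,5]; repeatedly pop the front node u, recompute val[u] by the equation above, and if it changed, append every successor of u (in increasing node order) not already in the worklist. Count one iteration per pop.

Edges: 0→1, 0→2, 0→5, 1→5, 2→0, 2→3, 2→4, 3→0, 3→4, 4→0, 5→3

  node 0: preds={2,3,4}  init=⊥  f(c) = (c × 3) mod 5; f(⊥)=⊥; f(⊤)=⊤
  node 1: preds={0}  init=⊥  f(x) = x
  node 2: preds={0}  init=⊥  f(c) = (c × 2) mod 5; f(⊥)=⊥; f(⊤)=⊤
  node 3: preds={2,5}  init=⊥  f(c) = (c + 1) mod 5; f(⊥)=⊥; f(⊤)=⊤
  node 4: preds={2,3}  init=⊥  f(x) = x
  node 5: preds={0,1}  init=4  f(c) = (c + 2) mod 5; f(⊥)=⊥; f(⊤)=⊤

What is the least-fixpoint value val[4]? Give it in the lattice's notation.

Worklist (20 pops):
  #1 pop 0: in=⊥ → ⊥ (no change)
  #2 pop 1: in=⊥ → ⊥ (no change)
  #3 pop 2: in=⊥ → ⊥ (no change)
  #4 pop 3: in=4 → 0 (was ⊥); enqueue [0]
  #5 pop 4: in=0 → 0 (was ⊥); enqueue []
  #6 pop 5: in=⊥ → 4 (no change)
  #7 pop 0: in=0 → 0 (was ⊥); enqueue [1,2,5]
  #8 pop 1: in=0 → 0 (was ⊥); enqueue []
  #9 pop 2: in=0 → 0 (was ⊥); enqueue [0,3,4]
  #10 pop 5: in=0 → ⊤ (was 4); enqueue []
  #11 pop 0: in=0 → 0 (no change)
  #12 pop 3: in=⊤ → ⊤ (was 0); enqueue [0]
  #13 pop 4: in=⊤ → ⊤ (was 0); enqueue []
  #14 pop 0: in=⊤ → ⊤ (was 0); enqueue [1,2,5]
  #15 pop 1: in=⊤ → ⊤ (was 0); enqueue []
  #16 pop 2: in=⊤ → ⊤ (was 0); enqueue [0,3,4]
  #17 pop 5: in=⊤ → ⊤ (no change)
  #18 pop 0: in=⊤ → ⊤ (no change)
  #19 pop 3: in=⊤ → ⊤ (no change)
  #20 pop 4: in=⊤ → ⊤ (no change)

Fixpoint:
  val[0] = ⊤
  val[1] = ⊤
  val[2] = ⊤
  val[3] = ⊤
  val[4] = ⊤
  val[5] = ⊤

⊤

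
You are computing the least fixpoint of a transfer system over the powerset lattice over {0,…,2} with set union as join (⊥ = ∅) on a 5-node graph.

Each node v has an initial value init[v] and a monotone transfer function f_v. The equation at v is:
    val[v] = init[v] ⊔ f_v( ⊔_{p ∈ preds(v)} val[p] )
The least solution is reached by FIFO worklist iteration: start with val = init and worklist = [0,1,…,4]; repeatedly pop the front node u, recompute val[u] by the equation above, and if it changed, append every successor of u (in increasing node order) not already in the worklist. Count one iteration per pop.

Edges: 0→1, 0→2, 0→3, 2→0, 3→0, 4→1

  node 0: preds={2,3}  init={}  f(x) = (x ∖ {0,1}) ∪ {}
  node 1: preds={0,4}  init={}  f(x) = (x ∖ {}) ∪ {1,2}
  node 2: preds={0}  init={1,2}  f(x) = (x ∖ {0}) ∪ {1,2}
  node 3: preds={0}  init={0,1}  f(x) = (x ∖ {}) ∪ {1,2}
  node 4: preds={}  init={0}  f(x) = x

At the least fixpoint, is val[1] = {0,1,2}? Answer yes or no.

yes

Worklist (6 pops):
  #1 pop 0: in={0,1,2} → {2} (was {}); enqueue []
  #2 pop 1: in={0,2} → {0,1,2} (was {}); enqueue []
  #3 pop 2: in={2} → {1,2} (no change)
  #4 pop 3: in={2} → {0,1,2} (was {0,1}); enqueue [0]
  #5 pop 4: in={} → {0} (no change)
  #6 pop 0: in={0,1,2} → {2} (no change)

Fixpoint:
  val[0] = {2}
  val[1] = {0,1,2}
  val[2] = {1,2}
  val[3] = {0,1,2}
  val[4] = {0}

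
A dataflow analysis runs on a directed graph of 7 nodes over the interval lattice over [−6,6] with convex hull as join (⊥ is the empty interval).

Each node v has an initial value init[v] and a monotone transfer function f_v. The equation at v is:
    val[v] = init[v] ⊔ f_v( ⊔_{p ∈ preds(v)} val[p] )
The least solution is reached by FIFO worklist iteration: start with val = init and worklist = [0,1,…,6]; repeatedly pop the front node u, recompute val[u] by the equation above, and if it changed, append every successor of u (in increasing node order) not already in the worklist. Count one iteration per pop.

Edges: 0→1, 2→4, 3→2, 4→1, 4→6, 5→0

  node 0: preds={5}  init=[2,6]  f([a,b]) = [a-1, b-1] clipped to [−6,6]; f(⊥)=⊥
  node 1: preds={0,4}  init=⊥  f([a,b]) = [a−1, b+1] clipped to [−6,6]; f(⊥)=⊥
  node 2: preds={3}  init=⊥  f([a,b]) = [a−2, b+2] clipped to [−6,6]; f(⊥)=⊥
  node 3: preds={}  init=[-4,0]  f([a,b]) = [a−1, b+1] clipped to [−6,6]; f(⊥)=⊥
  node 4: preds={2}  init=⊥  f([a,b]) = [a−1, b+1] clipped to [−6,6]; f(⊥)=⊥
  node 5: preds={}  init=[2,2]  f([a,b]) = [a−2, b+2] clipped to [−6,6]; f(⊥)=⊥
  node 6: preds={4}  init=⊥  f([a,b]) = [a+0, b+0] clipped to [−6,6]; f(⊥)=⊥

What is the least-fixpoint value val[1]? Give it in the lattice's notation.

Worklist (8 pops):
  #1 pop 0: in=[2,2] → [1,6] (was [2,6]); enqueue []
  #2 pop 1: in=[1,6] → [0,6] (was ⊥); enqueue []
  #3 pop 2: in=[-4,0] → [-6,2] (was ⊥); enqueue []
  #4 pop 3: in=⊥ → [-4,0] (no change)
  #5 pop 4: in=[-6,2] → [-6,3] (was ⊥); enqueue [1]
  #6 pop 5: in=⊥ → [2,2] (no change)
  #7 pop 6: in=[-6,3] → [-6,3] (was ⊥); enqueue []
  #8 pop 1: in=[-6,6] → [-6,6] (was [0,6]); enqueue []

Fixpoint:
  val[0] = [1,6]
  val[1] = [-6,6]
  val[2] = [-6,2]
  val[3] = [-4,0]
  val[4] = [-6,3]
  val[5] = [2,2]
  val[6] = [-6,3]

[-6,6]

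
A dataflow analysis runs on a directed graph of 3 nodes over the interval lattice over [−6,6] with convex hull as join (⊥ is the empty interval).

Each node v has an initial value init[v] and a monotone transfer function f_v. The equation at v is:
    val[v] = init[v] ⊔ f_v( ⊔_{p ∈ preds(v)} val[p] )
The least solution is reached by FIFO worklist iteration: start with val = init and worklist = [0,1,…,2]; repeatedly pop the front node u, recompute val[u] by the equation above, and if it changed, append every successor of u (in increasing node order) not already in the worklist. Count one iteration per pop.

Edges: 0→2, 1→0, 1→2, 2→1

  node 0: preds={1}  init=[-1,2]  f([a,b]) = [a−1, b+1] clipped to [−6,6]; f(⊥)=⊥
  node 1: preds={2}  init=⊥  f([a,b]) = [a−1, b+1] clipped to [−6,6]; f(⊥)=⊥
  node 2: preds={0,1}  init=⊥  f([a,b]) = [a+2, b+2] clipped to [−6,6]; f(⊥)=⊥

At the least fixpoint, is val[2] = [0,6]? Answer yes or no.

Trace (9 dequeues):
  [1] u=0 | in ⊥ | out [-1,2] | ==
  [2] u=1 | in ⊥ | out ⊥ | ==
  [3] u=2 | in [-1,2] | out [1,4] | prev ⊥ | push {1}
  [4] u=1 | in [1,4] | out [0,5] | prev ⊥ | push {0,2}
  [5] u=0 | in [0,5] | out [-1,6] | prev [-1,2] | push {}
  [6] u=2 | in [-1,6] | out [1,6] | prev [1,4] | push {1}
  [7] u=1 | in [1,6] | out [0,6] | prev [0,5] | push {0,2}
  [8] u=0 | in [0,6] | out [-1,6] | ==
  [9] u=2 | in [-1,6] | out [1,6] | ==

Converged values:
  [0] [-1,6]
  [1] [0,6]
  [2] [1,6]

no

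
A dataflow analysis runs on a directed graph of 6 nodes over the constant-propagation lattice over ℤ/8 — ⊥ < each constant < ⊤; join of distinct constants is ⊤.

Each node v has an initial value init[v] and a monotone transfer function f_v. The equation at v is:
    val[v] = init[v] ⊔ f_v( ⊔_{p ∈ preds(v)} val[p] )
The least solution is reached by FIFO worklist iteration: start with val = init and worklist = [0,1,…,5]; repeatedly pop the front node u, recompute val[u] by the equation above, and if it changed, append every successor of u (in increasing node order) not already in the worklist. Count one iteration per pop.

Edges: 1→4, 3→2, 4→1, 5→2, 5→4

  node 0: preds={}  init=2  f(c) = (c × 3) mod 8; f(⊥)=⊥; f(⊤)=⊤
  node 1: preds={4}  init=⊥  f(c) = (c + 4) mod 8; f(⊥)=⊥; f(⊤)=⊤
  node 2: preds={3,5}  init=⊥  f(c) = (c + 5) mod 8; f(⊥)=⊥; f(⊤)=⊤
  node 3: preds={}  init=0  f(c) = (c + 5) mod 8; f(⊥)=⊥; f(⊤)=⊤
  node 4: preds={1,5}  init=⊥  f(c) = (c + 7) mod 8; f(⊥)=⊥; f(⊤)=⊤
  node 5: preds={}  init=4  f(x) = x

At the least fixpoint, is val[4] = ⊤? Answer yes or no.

yes

Worklist (10 pops):
  #1 pop 0: in=⊥ → 2 (no change)
  #2 pop 1: in=⊥ → ⊥ (no change)
  #3 pop 2: in=⊤ → ⊤ (was ⊥); enqueue []
  #4 pop 3: in=⊥ → 0 (no change)
  #5 pop 4: in=4 → 3 (was ⊥); enqueue [1]
  #6 pop 5: in=⊥ → 4 (no change)
  #7 pop 1: in=3 → 7 (was ⊥); enqueue [4]
  #8 pop 4: in=⊤ → ⊤ (was 3); enqueue [1]
  #9 pop 1: in=⊤ → ⊤ (was 7); enqueue [4]
  #10 pop 4: in=⊤ → ⊤ (no change)

Fixpoint:
  val[0] = 2
  val[1] = ⊤
  val[2] = ⊤
  val[3] = 0
  val[4] = ⊤
  val[5] = 4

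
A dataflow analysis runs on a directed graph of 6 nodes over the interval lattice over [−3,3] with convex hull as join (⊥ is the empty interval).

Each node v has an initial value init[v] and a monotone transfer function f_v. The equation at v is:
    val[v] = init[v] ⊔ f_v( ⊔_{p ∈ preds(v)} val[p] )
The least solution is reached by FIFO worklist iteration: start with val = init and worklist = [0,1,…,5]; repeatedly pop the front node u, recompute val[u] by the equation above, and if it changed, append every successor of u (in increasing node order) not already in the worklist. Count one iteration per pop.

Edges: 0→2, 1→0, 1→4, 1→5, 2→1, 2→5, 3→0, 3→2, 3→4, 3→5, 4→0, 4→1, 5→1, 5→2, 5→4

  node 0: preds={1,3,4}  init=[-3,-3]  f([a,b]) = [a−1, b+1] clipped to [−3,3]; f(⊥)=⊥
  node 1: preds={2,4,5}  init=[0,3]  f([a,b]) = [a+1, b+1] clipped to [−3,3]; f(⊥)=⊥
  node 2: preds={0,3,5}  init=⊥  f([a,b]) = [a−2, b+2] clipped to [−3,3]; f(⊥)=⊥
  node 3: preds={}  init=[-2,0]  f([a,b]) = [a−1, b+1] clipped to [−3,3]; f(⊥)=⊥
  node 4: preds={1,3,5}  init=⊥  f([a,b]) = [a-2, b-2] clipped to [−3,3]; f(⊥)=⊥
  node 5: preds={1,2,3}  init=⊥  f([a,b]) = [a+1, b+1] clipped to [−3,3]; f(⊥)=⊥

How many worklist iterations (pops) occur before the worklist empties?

Worklist (11 pops):
  #1 pop 0: in=[-2,3] → [-3,3] (was [-3,-3]); enqueue []
  #2 pop 1: in=⊥ → [0,3] (no change)
  #3 pop 2: in=[-3,3] → [-3,3] (was ⊥); enqueue [1]
  #4 pop 3: in=⊥ → [-2,0] (no change)
  #5 pop 4: in=[-2,3] → [-3,1] (was ⊥); enqueue [0]
  #6 pop 5: in=[-3,3] → [-2,3] (was ⊥); enqueue [2,4]
  #7 pop 1: in=[-3,3] → [-2,3] (was [0,3]); enqueue [5]
  #8 pop 0: in=[-3,3] → [-3,3] (no change)
  #9 pop 2: in=[-3,3] → [-3,3] (no change)
  #10 pop 4: in=[-2,3] → [-3,1] (no change)
  #11 pop 5: in=[-3,3] → [-2,3] (no change)

Fixpoint:
  val[0] = [-3,3]
  val[1] = [-2,3]
  val[2] = [-3,3]
  val[3] = [-2,0]
  val[4] = [-3,1]
  val[5] = [-2,3]

11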